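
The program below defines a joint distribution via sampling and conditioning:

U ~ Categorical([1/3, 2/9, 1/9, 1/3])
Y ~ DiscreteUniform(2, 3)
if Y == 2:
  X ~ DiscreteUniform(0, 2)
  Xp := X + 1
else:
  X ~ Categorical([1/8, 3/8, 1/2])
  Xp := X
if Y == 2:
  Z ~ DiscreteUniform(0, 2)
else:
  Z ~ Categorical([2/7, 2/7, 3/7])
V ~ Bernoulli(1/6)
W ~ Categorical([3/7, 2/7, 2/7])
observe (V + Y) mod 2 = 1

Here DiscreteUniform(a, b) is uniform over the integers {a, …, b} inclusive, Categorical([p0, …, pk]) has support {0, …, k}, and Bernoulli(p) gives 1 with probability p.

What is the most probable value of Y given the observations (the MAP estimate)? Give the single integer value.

argmax_v P(Y = v | obs) = 3

Enumerate traces; 216 have nonzero weight after conditioning:
  (U=0, Y=2, X=0, Z=0, V=1, W=0) weight 1/756
  (U=0, Y=2, X=0, Z=0, V=1, W=1) weight 1/1134
  (U=0, Y=2, X=0, Z=0, V=1, W=2) weight 1/1134
  (U=0, Y=2, X=0, Z=1, V=1, W=0) weight 1/756
  (U=0, Y=2, X=0, Z=1, V=1, W=1) weight 1/1134
  (U=0, Y=2, X=0, Z=1, V=1, W=2) weight 1/1134
  (U=0, Y=2, X=0, Z=2, V=1, W=0) weight 1/756
  (U=0, Y=2, X=0, Z=2, V=1, W=1) weight 1/1134
  (U=0, Y=3, X=0, Z=0, V=0, W=0) weight 5/2352
  … 207 more
Group by Y:
  weight(Y=2) = 1/12
  weight(Y=3) = 5/12
Total weight = 1/12 + 5/12 = 1/2
P(Y=2 | obs) = 1/12 / 1/2 = 1/6
P(Y=3 | obs) = 5/12 / 1/2 = 5/6
argmax = 3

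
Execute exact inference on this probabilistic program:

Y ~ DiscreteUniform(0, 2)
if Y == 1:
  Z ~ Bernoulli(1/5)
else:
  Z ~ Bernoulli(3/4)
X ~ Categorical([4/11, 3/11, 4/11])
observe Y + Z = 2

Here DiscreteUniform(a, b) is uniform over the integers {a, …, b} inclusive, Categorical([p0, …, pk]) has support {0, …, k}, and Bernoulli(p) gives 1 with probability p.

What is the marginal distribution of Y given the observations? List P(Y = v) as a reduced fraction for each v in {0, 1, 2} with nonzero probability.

Enumerate traces; 6 have nonzero weight after conditioning:
  (Y=1, Z=1, X=0) weight 4/165
  (Y=1, Z=1, X=1) weight 1/55
  (Y=1, Z=1, X=2) weight 4/165
  (Y=2, Z=0, X=0) weight 1/33
  (Y=2, Z=0, X=1) weight 1/44
  (Y=2, Z=0, X=2) weight 1/33
Group by Y:
  weight(Y=1) = 1/15
  weight(Y=2) = 1/12
Total weight = 1/15 + 1/12 = 3/20
P(Y=1 | obs) = 1/15 / 3/20 = 4/9
P(Y=2 | obs) = 1/12 / 3/20 = 5/9

P(Y=1) = 4/9, P(Y=2) = 5/9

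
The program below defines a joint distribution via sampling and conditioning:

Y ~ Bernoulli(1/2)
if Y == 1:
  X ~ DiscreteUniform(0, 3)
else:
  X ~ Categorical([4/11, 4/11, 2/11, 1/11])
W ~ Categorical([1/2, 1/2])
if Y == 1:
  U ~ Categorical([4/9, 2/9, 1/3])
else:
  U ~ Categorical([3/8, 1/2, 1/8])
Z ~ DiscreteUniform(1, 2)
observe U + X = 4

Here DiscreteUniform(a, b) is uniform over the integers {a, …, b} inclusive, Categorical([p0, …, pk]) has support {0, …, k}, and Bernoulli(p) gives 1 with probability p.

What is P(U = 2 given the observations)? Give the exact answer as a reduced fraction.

Enumerate traces; 16 have nonzero weight after conditioning:
  (Y=0, X=2, W=0, U=2, Z=1) weight 1/352
  (Y=0, X=2, W=0, U=2, Z=2) weight 1/352
  (Y=0, X=2, W=1, U=2, Z=1) weight 1/352
  (Y=0, X=2, W=1, U=2, Z=2) weight 1/352
  (Y=0, X=3, W=0, U=1, Z=1) weight 1/176
  (Y=0, X=3, W=0, U=1, Z=2) weight 1/176
  (Y=0, X=3, W=1, U=1, Z=1) weight 1/176
  (Y=0, X=3, W=1, U=1, Z=2) weight 1/176
  … 8 more
Group by U:
  weight(U=1) = 5/99
  weight(U=2) = 7/132
Total weight = 5/99 + 7/132 = 41/396
P(U=1 | obs) = 5/99 / 41/396 = 20/41
P(U=2 | obs) = 7/132 / 41/396 = 21/41

P(U = 2 | obs) = 21/41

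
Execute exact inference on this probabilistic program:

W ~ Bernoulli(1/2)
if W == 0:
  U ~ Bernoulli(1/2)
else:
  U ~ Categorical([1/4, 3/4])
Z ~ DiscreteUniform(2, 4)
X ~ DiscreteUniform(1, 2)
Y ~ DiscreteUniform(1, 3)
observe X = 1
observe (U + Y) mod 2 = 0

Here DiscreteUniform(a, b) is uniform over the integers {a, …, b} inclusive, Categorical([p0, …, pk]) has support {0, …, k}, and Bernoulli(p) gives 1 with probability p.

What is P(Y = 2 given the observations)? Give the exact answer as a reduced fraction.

Enumerate traces; 18 have nonzero weight after conditioning:
  (W=0, U=0, Z=2, X=1, Y=2) weight 1/72
  (W=0, U=0, Z=3, X=1, Y=2) weight 1/72
  (W=0, U=0, Z=4, X=1, Y=2) weight 1/72
  (W=0, U=1, Z=2, X=1, Y=1) weight 1/72
  (W=0, U=1, Z=2, X=1, Y=3) weight 1/72
  (W=0, U=1, Z=3, X=1, Y=1) weight 1/72
  (W=0, U=1, Z=3, X=1, Y=3) weight 1/72
  (W=0, U=1, Z=4, X=1, Y=1) weight 1/72
  … 10 more
Group by Y:
  weight(Y=1) = 5/48
  weight(Y=2) = 1/16
  weight(Y=3) = 5/48
Total weight = 5/48 + 1/16 + 5/48 = 13/48
P(Y=1 | obs) = 5/48 / 13/48 = 5/13
P(Y=2 | obs) = 1/16 / 13/48 = 3/13
P(Y=3 | obs) = 5/48 / 13/48 = 5/13

P(Y = 2 | obs) = 3/13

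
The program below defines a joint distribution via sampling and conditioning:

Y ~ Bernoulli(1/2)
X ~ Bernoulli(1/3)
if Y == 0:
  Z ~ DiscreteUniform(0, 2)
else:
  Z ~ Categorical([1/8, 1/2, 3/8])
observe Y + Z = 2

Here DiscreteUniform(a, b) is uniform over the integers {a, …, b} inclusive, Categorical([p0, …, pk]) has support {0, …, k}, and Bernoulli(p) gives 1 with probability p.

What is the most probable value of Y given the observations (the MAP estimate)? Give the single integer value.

Enumerate traces; 4 have nonzero weight after conditioning:
  (Y=0, X=0, Z=2) weight 1/9
  (Y=0, X=1, Z=2) weight 1/18
  (Y=1, X=0, Z=1) weight 1/6
  (Y=1, X=1, Z=1) weight 1/12
Group by Y:
  weight(Y=0) = 1/6
  weight(Y=1) = 1/4
Total weight = 1/6 + 1/4 = 5/12
P(Y=0 | obs) = 1/6 / 5/12 = 2/5
P(Y=1 | obs) = 1/4 / 5/12 = 3/5
argmax = 1

argmax_v P(Y = v | obs) = 1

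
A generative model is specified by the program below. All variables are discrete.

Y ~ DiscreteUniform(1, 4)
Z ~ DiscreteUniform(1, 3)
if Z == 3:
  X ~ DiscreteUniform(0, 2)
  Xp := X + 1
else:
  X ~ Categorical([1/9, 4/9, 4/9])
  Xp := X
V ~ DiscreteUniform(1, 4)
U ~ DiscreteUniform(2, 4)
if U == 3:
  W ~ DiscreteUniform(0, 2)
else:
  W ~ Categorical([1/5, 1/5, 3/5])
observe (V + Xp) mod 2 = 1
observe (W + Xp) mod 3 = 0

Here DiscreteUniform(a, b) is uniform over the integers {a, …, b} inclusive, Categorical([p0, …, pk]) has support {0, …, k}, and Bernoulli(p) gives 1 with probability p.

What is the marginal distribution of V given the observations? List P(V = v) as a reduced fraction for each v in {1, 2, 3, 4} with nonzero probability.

P(V=1) = 1/6, P(V=2) = 1/3, P(V=3) = 1/6, P(V=4) = 1/3

Enumerate traces; 216 have nonzero weight after conditioning:
  (Y=1, Z=1, X=0, V=1, U=2, W=0) weight 1/6480
  (Y=1, Z=1, X=0, V=1, U=3, W=0) weight 1/3888
  (Y=1, Z=1, X=0, V=1, U=4, W=0) weight 1/6480
  (Y=1, Z=1, X=0, V=3, U=2, W=0) weight 1/6480
  (Y=1, Z=1, X=0, V=3, U=3, W=0) weight 1/3888
  (Y=1, Z=1, X=0, V=3, U=4, W=0) weight 1/6480
  (Y=1, Z=1, X=1, V=2, U=2, W=2) weight 1/540
  (Y=1, Z=1, X=1, V=2, U=3, W=2) weight 1/972
  (Y=1, Z=1, X=1, V=4, U=2, W=2) weight 1/540
  … 207 more
Group by V:
  weight(V=1) = 143/4860
  weight(V=2) = 143/2430
  weight(V=3) = 143/4860
  weight(V=4) = 143/2430
Total weight = 143/4860 + 143/2430 + 143/4860 + 143/2430 = 143/810
P(V=1 | obs) = 143/4860 / 143/810 = 1/6
P(V=2 | obs) = 143/2430 / 143/810 = 1/3
P(V=3 | obs) = 143/4860 / 143/810 = 1/6
P(V=4 | obs) = 143/2430 / 143/810 = 1/3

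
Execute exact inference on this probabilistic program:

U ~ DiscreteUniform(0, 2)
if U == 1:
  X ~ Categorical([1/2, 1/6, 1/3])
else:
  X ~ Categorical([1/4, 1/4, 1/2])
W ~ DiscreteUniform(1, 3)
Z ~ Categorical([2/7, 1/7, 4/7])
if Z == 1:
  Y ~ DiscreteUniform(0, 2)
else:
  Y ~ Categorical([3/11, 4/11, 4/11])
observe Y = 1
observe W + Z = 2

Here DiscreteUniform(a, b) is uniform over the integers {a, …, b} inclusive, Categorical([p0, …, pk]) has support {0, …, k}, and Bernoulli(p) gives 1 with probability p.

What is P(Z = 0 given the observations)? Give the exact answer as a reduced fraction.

Enumerate traces; 18 have nonzero weight after conditioning:
  (U=0, X=0, W=1, Z=1, Y=1) weight 1/756
  (U=0, X=0, W=2, Z=0, Y=1) weight 2/693
  (U=0, X=1, W=1, Z=1, Y=1) weight 1/756
  (U=0, X=1, W=2, Z=0, Y=1) weight 2/693
  (U=0, X=2, W=1, Z=1, Y=1) weight 1/378
  (U=0, X=2, W=2, Z=0, Y=1) weight 4/693
  (U=1, X=0, W=1, Z=1, Y=1) weight 1/378
  (U=1, X=0, W=2, Z=0, Y=1) weight 4/693
  … 10 more
Group by Z:
  weight(Z=0) = 8/231
  weight(Z=1) = 1/63
Total weight = 8/231 + 1/63 = 5/99
P(Z=0 | obs) = 8/231 / 5/99 = 24/35
P(Z=1 | obs) = 1/63 / 5/99 = 11/35

P(Z = 0 | obs) = 24/35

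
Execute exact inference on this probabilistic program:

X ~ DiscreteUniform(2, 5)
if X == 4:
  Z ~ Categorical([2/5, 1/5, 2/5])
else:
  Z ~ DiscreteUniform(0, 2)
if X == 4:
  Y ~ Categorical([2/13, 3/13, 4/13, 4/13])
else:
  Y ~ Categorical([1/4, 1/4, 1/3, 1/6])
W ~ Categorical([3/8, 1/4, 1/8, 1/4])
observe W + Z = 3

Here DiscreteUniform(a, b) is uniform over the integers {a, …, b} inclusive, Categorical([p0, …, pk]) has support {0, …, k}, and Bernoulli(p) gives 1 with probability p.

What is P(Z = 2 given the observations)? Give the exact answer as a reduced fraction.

P(Z = 2 | obs) = 7/17

Enumerate traces; 48 have nonzero weight after conditioning:
  (X=2, Z=0, Y=0, W=3) weight 1/192
  (X=2, Z=0, Y=1, W=3) weight 1/192
  (X=2, Z=0, Y=2, W=3) weight 1/144
  (X=2, Z=0, Y=3, W=3) weight 1/288
  (X=2, Z=1, Y=0, W=2) weight 1/384
  (X=2, Z=1, Y=1, W=2) weight 1/384
  (X=2, Z=1, Y=2, W=2) weight 1/288
  (X=2, Z=1, Y=3, W=2) weight 1/576
  (X=2, Z=2, Y=0, W=1) weight 1/192
  … 39 more
Group by Z:
  weight(Z=0) = 7/80
  weight(Z=1) = 3/80
  weight(Z=2) = 7/80
Total weight = 7/80 + 3/80 + 7/80 = 17/80
P(Z=0 | obs) = 7/80 / 17/80 = 7/17
P(Z=1 | obs) = 3/80 / 17/80 = 3/17
P(Z=2 | obs) = 7/80 / 17/80 = 7/17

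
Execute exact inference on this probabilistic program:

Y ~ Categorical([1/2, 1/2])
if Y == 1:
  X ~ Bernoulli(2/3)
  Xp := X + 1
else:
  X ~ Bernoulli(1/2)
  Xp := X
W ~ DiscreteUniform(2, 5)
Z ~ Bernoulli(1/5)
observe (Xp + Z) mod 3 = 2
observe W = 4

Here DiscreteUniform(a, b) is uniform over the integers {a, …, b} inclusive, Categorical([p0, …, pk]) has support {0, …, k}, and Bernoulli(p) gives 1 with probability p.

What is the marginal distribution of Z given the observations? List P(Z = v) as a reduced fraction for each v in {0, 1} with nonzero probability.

P(Z=0) = 16/21, P(Z=1) = 5/21

Enumerate traces; 3 have nonzero weight after conditioning:
  (Y=0, X=1, W=4, Z=1) weight 1/80
  (Y=1, X=0, W=4, Z=1) weight 1/120
  (Y=1, X=1, W=4, Z=0) weight 1/15
Group by Z:
  weight(Z=0) = 1/15
  weight(Z=1) = 1/48
Total weight = 1/15 + 1/48 = 7/80
P(Z=0 | obs) = 1/15 / 7/80 = 16/21
P(Z=1 | obs) = 1/48 / 7/80 = 5/21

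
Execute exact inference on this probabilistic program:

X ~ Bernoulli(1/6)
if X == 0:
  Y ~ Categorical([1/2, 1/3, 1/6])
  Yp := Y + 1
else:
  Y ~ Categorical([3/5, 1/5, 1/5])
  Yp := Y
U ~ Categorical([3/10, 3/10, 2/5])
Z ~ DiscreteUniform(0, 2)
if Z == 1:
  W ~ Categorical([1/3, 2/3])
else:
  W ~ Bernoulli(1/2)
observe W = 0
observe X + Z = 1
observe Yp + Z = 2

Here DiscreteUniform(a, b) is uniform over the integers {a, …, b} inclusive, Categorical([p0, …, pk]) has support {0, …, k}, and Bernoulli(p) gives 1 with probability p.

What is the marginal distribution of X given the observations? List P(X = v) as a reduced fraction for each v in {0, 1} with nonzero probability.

Enumerate traces; 6 have nonzero weight after conditioning:
  (X=0, Y=0, U=0, Z=1, W=0) weight 1/72
  (X=0, Y=0, U=1, Z=1, W=0) weight 1/72
  (X=0, Y=0, U=2, Z=1, W=0) weight 1/54
  (X=1, Y=2, U=0, Z=0, W=0) weight 1/600
  (X=1, Y=2, U=1, Z=0, W=0) weight 1/600
  (X=1, Y=2, U=2, Z=0, W=0) weight 1/450
Group by X:
  weight(X=0) = 5/108
  weight(X=1) = 1/180
Total weight = 5/108 + 1/180 = 7/135
P(X=0 | obs) = 5/108 / 7/135 = 25/28
P(X=1 | obs) = 1/180 / 7/135 = 3/28

P(X=0) = 25/28, P(X=1) = 3/28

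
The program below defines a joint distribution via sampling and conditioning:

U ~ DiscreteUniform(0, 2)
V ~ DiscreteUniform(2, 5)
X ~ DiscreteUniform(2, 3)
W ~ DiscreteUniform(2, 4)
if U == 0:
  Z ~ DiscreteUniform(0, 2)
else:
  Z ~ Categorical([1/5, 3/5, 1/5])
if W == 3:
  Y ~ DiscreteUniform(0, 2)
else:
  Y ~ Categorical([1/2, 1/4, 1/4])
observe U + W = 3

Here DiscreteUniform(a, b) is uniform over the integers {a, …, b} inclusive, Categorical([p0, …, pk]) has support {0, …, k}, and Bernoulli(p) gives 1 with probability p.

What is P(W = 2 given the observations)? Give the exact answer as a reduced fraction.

P(W = 2 | obs) = 1/2

Enumerate traces; 144 have nonzero weight after conditioning:
  (U=0, V=2, X=2, W=3, Z=0, Y=0) weight 1/648
  (U=0, V=2, X=2, W=3, Z=0, Y=1) weight 1/648
  (U=0, V=2, X=2, W=3, Z=0, Y=2) weight 1/648
  (U=0, V=2, X=2, W=3, Z=1, Y=0) weight 1/648
  (U=0, V=2, X=2, W=3, Z=1, Y=1) weight 1/648
  (U=0, V=2, X=2, W=3, Z=1, Y=2) weight 1/648
  (U=0, V=2, X=2, W=3, Z=2, Y=0) weight 1/648
  (U=0, V=2, X=2, W=3, Z=2, Y=1) weight 1/648
  (U=1, V=2, X=2, W=2, Z=0, Y=0) weight 1/720
  … 135 more
Group by W:
  weight(W=2) = 1/9
  weight(W=3) = 1/9
Total weight = 1/9 + 1/9 = 2/9
P(W=2 | obs) = 1/9 / 2/9 = 1/2
P(W=3 | obs) = 1/9 / 2/9 = 1/2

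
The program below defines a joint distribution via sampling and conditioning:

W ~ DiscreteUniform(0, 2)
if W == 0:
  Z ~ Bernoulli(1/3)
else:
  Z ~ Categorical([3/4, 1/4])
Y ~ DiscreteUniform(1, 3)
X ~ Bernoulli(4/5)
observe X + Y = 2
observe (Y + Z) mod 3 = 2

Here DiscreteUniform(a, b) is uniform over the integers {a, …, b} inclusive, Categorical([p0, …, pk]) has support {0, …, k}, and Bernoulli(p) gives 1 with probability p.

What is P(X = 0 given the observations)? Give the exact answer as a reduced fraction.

P(X = 0 | obs) = 13/33

Enumerate traces; 6 have nonzero weight after conditioning:
  (W=0, Z=0, Y=2, X=0) weight 2/135
  (W=0, Z=1, Y=1, X=1) weight 4/135
  (W=1, Z=0, Y=2, X=0) weight 1/60
  (W=1, Z=1, Y=1, X=1) weight 1/45
  (W=2, Z=0, Y=2, X=0) weight 1/60
  (W=2, Z=1, Y=1, X=1) weight 1/45
Group by X:
  weight(X=0) = 13/270
  weight(X=1) = 2/27
Total weight = 13/270 + 2/27 = 11/90
P(X=0 | obs) = 13/270 / 11/90 = 13/33
P(X=1 | obs) = 2/27 / 11/90 = 20/33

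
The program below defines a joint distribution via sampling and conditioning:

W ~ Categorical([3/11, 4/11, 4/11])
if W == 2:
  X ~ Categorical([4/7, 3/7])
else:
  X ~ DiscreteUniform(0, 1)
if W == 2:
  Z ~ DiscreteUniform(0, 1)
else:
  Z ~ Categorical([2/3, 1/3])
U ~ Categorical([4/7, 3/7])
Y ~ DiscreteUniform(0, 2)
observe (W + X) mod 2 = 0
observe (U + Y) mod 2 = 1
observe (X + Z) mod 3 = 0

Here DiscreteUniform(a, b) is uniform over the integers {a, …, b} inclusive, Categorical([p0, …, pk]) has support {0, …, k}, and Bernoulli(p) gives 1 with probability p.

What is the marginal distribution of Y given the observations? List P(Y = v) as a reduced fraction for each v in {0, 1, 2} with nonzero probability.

P(Y=0) = 3/10, P(Y=1) = 2/5, P(Y=2) = 3/10

Enumerate traces; 6 have nonzero weight after conditioning:
  (W=0, X=0, Z=0, U=0, Y=1) weight 4/231
  (W=0, X=0, Z=0, U=1, Y=0) weight 1/77
  (W=0, X=0, Z=0, U=1, Y=2) weight 1/77
  (W=2, X=0, Z=0, U=0, Y=1) weight 32/1617
  (W=2, X=0, Z=0, U=1, Y=0) weight 8/539
  (W=2, X=0, Z=0, U=1, Y=2) weight 8/539
Group by Y:
  weight(Y=0) = 15/539
  weight(Y=1) = 20/539
  weight(Y=2) = 15/539
Total weight = 15/539 + 20/539 + 15/539 = 50/539
P(Y=0 | obs) = 15/539 / 50/539 = 3/10
P(Y=1 | obs) = 20/539 / 50/539 = 2/5
P(Y=2 | obs) = 15/539 / 50/539 = 3/10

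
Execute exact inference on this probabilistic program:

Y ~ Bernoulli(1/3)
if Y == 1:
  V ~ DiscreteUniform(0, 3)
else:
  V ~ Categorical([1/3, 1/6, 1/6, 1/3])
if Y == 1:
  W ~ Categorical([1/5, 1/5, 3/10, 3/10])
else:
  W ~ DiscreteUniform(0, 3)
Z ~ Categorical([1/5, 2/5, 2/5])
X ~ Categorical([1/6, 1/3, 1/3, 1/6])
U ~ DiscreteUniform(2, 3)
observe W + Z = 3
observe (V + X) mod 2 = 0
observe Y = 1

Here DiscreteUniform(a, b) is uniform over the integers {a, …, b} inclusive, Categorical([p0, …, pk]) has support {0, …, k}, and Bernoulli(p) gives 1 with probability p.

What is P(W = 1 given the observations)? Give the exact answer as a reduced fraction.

P(W = 1 | obs) = 4/13

Enumerate traces; 48 have nonzero weight after conditioning:
  (Y=1, V=0, W=1, Z=2, X=0, U=2) weight 1/1800
  (Y=1, V=0, W=1, Z=2, X=0, U=3) weight 1/1800
  (Y=1, V=0, W=1, Z=2, X=2, U=2) weight 1/900
  (Y=1, V=0, W=1, Z=2, X=2, U=3) weight 1/900
  (Y=1, V=0, W=2, Z=1, X=0, U=2) weight 1/1200
  (Y=1, V=0, W=2, Z=1, X=0, U=3) weight 1/1200
  (Y=1, V=0, W=2, Z=1, X=2, U=2) weight 1/600
  (Y=1, V=0, W=2, Z=1, X=2, U=3) weight 1/600
  (Y=1, V=0, W=3, Z=0, X=0, U=2) weight 1/2400
  … 39 more
Group by W:
  weight(W=1) = 1/75
  weight(W=2) = 1/50
  weight(W=3) = 1/100
Total weight = 1/75 + 1/50 + 1/100 = 13/300
P(W=1 | obs) = 1/75 / 13/300 = 4/13
P(W=2 | obs) = 1/50 / 13/300 = 6/13
P(W=3 | obs) = 1/100 / 13/300 = 3/13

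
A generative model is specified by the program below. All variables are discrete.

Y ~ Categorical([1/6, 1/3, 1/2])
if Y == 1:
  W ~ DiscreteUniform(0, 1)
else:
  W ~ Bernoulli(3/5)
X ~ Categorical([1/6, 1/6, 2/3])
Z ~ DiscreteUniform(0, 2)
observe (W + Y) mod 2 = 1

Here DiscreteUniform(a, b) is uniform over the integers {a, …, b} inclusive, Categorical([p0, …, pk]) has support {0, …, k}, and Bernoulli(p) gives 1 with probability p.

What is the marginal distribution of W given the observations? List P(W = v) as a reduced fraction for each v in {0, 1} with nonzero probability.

Enumerate traces; 27 have nonzero weight after conditioning:
  (Y=0, W=1, X=0, Z=0) weight 1/180
  (Y=0, W=1, X=0, Z=1) weight 1/180
  (Y=0, W=1, X=0, Z=2) weight 1/180
  (Y=0, W=1, X=1, Z=0) weight 1/180
  (Y=0, W=1, X=1, Z=1) weight 1/180
  (Y=0, W=1, X=1, Z=2) weight 1/180
  (Y=0, W=1, X=2, Z=0) weight 1/45
  (Y=0, W=1, X=2, Z=1) weight 1/45
  (Y=1, W=0, X=0, Z=0) weight 1/108
  … 18 more
Group by W:
  weight(W=0) = 1/6
  weight(W=1) = 2/5
Total weight = 1/6 + 2/5 = 17/30
P(W=0 | obs) = 1/6 / 17/30 = 5/17
P(W=1 | obs) = 2/5 / 17/30 = 12/17

P(W=0) = 5/17, P(W=1) = 12/17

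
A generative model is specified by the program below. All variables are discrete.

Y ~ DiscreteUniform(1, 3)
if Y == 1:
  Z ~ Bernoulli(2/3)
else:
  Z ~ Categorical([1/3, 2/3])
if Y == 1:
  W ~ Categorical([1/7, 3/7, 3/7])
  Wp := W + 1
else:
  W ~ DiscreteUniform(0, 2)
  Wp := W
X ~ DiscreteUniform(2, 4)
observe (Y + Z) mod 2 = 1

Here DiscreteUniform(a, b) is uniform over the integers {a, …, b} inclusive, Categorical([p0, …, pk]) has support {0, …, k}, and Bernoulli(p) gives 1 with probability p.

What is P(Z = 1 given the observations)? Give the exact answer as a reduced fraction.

P(Z = 1 | obs) = 1/2

Enumerate traces; 27 have nonzero weight after conditioning:
  (Y=1, Z=0, W=0, X=2) weight 1/189
  (Y=1, Z=0, W=0, X=3) weight 1/189
  (Y=1, Z=0, W=0, X=4) weight 1/189
  (Y=1, Z=0, W=1, X=2) weight 1/63
  (Y=1, Z=0, W=1, X=3) weight 1/63
  (Y=1, Z=0, W=1, X=4) weight 1/63
  (Y=1, Z=0, W=2, X=2) weight 1/63
  (Y=1, Z=0, W=2, X=3) weight 1/63
  (Y=2, Z=1, W=0, X=2) weight 2/81
  … 18 more
Group by Z:
  weight(Z=0) = 2/9
  weight(Z=1) = 2/9
Total weight = 2/9 + 2/9 = 4/9
P(Z=0 | obs) = 2/9 / 4/9 = 1/2
P(Z=1 | obs) = 2/9 / 4/9 = 1/2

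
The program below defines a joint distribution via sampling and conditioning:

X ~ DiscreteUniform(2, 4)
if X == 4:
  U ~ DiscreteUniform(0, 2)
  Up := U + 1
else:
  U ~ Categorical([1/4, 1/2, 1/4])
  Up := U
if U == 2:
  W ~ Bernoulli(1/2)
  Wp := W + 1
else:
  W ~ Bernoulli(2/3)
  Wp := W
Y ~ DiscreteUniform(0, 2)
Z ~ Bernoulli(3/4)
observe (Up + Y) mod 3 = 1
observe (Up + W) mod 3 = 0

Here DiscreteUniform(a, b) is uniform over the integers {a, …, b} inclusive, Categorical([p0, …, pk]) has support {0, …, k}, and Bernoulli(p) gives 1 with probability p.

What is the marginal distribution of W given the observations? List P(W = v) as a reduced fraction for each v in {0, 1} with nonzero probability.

P(W=0) = 12/29, P(W=1) = 17/29

Enumerate traces; 12 have nonzero weight after conditioning:
  (X=2, U=0, W=0, Y=1, Z=0) weight 1/432
  (X=2, U=0, W=0, Y=1, Z=1) weight 1/144
  (X=2, U=2, W=1, Y=2, Z=0) weight 1/288
  (X=2, U=2, W=1, Y=2, Z=1) weight 1/96
  (X=3, U=0, W=0, Y=1, Z=0) weight 1/432
  (X=3, U=0, W=0, Y=1, Z=1) weight 1/144
  (X=3, U=2, W=1, Y=2, Z=0) weight 1/288
  (X=3, U=2, W=1, Y=2, Z=1) weight 1/96
  … 4 more
Group by W:
  weight(W=0) = 1/27
  weight(W=1) = 17/324
Total weight = 1/27 + 17/324 = 29/324
P(W=0 | obs) = 1/27 / 29/324 = 12/29
P(W=1 | obs) = 17/324 / 29/324 = 17/29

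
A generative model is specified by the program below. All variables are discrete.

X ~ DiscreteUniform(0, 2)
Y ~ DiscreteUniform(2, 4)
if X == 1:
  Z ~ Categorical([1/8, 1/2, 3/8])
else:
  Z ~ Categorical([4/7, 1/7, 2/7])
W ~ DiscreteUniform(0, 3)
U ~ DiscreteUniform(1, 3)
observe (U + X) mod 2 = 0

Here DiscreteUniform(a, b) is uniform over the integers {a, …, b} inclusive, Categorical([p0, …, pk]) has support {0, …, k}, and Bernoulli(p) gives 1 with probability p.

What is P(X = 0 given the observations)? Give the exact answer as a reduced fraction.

Enumerate traces; 144 have nonzero weight after conditioning:
  (X=0, Y=2, Z=0, W=0, U=2) weight 1/189
  (X=0, Y=2, Z=0, W=1, U=2) weight 1/189
  (X=0, Y=2, Z=0, W=2, U=2) weight 1/189
  (X=0, Y=2, Z=0, W=3, U=2) weight 1/189
  (X=0, Y=2, Z=1, W=0, U=2) weight 1/756
  (X=0, Y=2, Z=1, W=1, U=2) weight 1/756
  (X=0, Y=2, Z=1, W=2, U=2) weight 1/756
  (X=0, Y=2, Z=1, W=3, U=2) weight 1/756
  (X=1, Y=2, Z=0, W=0, U=1) weight 1/864
  (X=2, Y=2, Z=0, W=0, U=2) weight 1/189
  … 134 more
Group by X:
  weight(X=0) = 1/9
  weight(X=1) = 2/9
  weight(X=2) = 1/9
Total weight = 1/9 + 2/9 + 1/9 = 4/9
P(X=0 | obs) = 1/9 / 4/9 = 1/4
P(X=1 | obs) = 2/9 / 4/9 = 1/2
P(X=2 | obs) = 1/9 / 4/9 = 1/4

P(X = 0 | obs) = 1/4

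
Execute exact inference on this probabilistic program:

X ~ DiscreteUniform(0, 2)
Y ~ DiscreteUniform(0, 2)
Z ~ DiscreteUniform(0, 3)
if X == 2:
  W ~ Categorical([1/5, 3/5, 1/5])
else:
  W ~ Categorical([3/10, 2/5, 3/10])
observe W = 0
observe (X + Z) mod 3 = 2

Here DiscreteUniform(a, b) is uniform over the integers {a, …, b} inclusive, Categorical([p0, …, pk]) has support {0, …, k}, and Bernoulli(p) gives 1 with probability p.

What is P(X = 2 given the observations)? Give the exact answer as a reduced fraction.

P(X = 2 | obs) = 2/5

Enumerate traces; 12 have nonzero weight after conditioning:
  (X=0, Y=0, Z=2, W=0) weight 1/120
  (X=0, Y=1, Z=2, W=0) weight 1/120
  (X=0, Y=2, Z=2, W=0) weight 1/120
  (X=1, Y=0, Z=1, W=0) weight 1/120
  (X=1, Y=1, Z=1, W=0) weight 1/120
  (X=1, Y=2, Z=1, W=0) weight 1/120
  (X=2, Y=0, Z=0, W=0) weight 1/180
  (X=2, Y=0, Z=3, W=0) weight 1/180
  … 4 more
Group by X:
  weight(X=0) = 1/40
  weight(X=1) = 1/40
  weight(X=2) = 1/30
Total weight = 1/40 + 1/40 + 1/30 = 1/12
P(X=0 | obs) = 1/40 / 1/12 = 3/10
P(X=1 | obs) = 1/40 / 1/12 = 3/10
P(X=2 | obs) = 1/30 / 1/12 = 2/5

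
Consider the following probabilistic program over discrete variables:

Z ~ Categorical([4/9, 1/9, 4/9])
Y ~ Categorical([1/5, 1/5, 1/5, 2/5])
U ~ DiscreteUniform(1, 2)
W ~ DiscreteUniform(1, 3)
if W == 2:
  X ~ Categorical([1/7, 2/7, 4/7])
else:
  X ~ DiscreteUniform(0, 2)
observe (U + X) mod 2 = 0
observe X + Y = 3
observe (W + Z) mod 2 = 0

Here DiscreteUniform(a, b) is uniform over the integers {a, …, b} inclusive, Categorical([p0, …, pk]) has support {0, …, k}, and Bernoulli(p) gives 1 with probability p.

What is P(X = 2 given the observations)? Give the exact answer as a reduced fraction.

P(X = 2 | obs) = 55/124

Enumerate traces; 12 have nonzero weight after conditioning:
  (Z=0, Y=1, U=2, W=2, X=2) weight 8/945
  (Z=0, Y=2, U=1, W=2, X=1) weight 4/945
  (Z=0, Y=3, U=2, W=2, X=0) weight 4/945
  (Z=1, Y=1, U=2, W=1, X=2) weight 1/810
  (Z=1, Y=1, U=2, W=3, X=2) weight 1/810
  (Z=1, Y=2, U=1, W=1, X=1) weight 1/810
  (Z=1, Y=2, U=1, W=3, X=1) weight 1/810
  (Z=1, Y=3, U=2, W=1, X=0) weight 1/405
  … 4 more
Group by X:
  weight(X=0) = 38/2835
  weight(X=1) = 31/2835
  weight(X=2) = 11/567
Total weight = 38/2835 + 31/2835 + 11/567 = 124/2835
P(X=0 | obs) = 38/2835 / 124/2835 = 19/62
P(X=1 | obs) = 31/2835 / 124/2835 = 1/4
P(X=2 | obs) = 11/567 / 124/2835 = 55/124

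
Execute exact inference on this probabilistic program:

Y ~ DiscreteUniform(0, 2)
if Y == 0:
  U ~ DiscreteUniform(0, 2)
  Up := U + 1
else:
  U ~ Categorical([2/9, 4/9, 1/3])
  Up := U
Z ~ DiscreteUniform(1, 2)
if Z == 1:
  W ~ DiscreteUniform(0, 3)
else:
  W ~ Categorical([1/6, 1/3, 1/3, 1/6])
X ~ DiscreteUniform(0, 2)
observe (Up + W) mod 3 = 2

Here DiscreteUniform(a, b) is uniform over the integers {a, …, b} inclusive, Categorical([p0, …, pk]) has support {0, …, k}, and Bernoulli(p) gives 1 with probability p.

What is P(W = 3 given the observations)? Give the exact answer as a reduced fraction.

Enumerate traces; 72 have nonzero weight after conditioning:
  (Y=0, U=0, Z=1, W=1, X=0) weight 1/216
  (Y=0, U=0, Z=1, W=1, X=1) weight 1/216
  (Y=0, U=0, Z=1, W=1, X=2) weight 1/216
  (Y=0, U=0, Z=2, W=1, X=0) weight 1/162
  (Y=0, U=0, Z=2, W=1, X=1) weight 1/162
  (Y=0, U=0, Z=2, W=1, X=2) weight 1/162
  (Y=0, U=1, Z=1, W=0, X=0) weight 1/216
  (Y=0, U=1, Z=1, W=0, X=1) weight 1/216
  (Y=0, U=1, Z=1, W=3, X=0) weight 1/216
  (Y=0, U=2, Z=1, W=2, X=0) weight 1/216
  … 62 more
Group by W:
  weight(W=0) = 5/72
  weight(W=1) = 77/648
  weight(W=2) = 49/648
  weight(W=3) = 5/72
Total weight = 5/72 + 77/648 + 49/648 + 5/72 = 1/3
P(W=0 | obs) = 5/72 / 1/3 = 5/24
P(W=1 | obs) = 77/648 / 1/3 = 77/216
P(W=2 | obs) = 49/648 / 1/3 = 49/216
P(W=3 | obs) = 5/72 / 1/3 = 5/24

P(W = 3 | obs) = 5/24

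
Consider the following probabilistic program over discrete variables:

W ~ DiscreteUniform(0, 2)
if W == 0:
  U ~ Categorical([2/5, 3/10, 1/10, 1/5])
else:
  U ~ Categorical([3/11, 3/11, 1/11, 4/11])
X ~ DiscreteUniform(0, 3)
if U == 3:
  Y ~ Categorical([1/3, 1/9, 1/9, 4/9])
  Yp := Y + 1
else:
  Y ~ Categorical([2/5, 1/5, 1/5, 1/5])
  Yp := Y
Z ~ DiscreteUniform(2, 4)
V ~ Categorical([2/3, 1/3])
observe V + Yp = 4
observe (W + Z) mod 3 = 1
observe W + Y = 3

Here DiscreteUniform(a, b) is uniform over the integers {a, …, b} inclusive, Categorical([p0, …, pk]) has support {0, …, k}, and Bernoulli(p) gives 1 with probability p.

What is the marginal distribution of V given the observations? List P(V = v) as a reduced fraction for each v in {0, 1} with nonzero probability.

P(V=0) = 55/117, P(V=1) = 62/117

Enumerate traces; 20 have nonzero weight after conditioning:
  (W=0, U=0, X=0, Y=3, Z=4, V=1) weight 1/1350
  (W=0, U=0, X=1, Y=3, Z=4, V=1) weight 1/1350
  (W=0, U=0, X=2, Y=3, Z=4, V=1) weight 1/1350
  (W=0, U=0, X=3, Y=3, Z=4, V=1) weight 1/1350
  (W=0, U=1, X=0, Y=3, Z=4, V=1) weight 1/1800
  (W=0, U=1, X=1, Y=3, Z=4, V=1) weight 1/1800
  (W=0, U=1, X=2, Y=3, Z=4, V=1) weight 1/1800
  (W=0, U=1, X=3, Y=3, Z=4, V=1) weight 1/1800
  (W=0, U=3, X=0, Y=3, Z=4, V=0) weight 2/1215
  … 11 more
Group by V:
  weight(V=0) = 8/1215
  weight(V=1) = 496/66825
Total weight = 8/1215 + 496/66825 = 104/7425
P(V=0 | obs) = 8/1215 / 104/7425 = 55/117
P(V=1 | obs) = 496/66825 / 104/7425 = 62/117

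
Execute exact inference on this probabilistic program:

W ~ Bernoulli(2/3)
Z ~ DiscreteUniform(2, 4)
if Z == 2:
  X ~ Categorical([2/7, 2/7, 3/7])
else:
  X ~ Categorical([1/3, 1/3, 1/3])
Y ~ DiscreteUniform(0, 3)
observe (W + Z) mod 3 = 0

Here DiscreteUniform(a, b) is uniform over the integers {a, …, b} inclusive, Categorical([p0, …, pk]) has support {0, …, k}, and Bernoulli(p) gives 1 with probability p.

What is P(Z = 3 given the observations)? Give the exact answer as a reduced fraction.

Enumerate traces; 24 have nonzero weight after conditioning:
  (W=0, Z=3, X=0, Y=0) weight 1/108
  (W=0, Z=3, X=0, Y=1) weight 1/108
  (W=0, Z=3, X=0, Y=2) weight 1/108
  (W=0, Z=3, X=0, Y=3) weight 1/108
  (W=0, Z=3, X=1, Y=0) weight 1/108
  (W=0, Z=3, X=1, Y=1) weight 1/108
  (W=0, Z=3, X=1, Y=2) weight 1/108
  (W=0, Z=3, X=1, Y=3) weight 1/108
  (W=1, Z=2, X=0, Y=0) weight 1/63
  … 15 more
Group by Z:
  weight(Z=2) = 2/9
  weight(Z=3) = 1/9
Total weight = 2/9 + 1/9 = 1/3
P(Z=2 | obs) = 2/9 / 1/3 = 2/3
P(Z=3 | obs) = 1/9 / 1/3 = 1/3

P(Z = 3 | obs) = 1/3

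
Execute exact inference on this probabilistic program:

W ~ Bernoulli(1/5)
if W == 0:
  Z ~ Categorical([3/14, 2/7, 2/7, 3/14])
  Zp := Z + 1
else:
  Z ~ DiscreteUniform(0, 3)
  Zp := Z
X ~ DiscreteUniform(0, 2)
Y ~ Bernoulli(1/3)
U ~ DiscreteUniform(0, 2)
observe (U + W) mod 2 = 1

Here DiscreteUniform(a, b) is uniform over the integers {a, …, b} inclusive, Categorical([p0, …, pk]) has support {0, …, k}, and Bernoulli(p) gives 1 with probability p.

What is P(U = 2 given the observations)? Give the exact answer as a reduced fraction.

Enumerate traces; 72 have nonzero weight after conditioning:
  (W=0, Z=0, X=0, Y=0, U=1) weight 4/315
  (W=0, Z=0, X=0, Y=1, U=1) weight 2/315
  (W=0, Z=0, X=1, Y=0, U=1) weight 4/315
  (W=0, Z=0, X=1, Y=1, U=1) weight 2/315
  (W=0, Z=0, X=2, Y=0, U=1) weight 4/315
  (W=0, Z=0, X=2, Y=1, U=1) weight 2/315
  (W=0, Z=1, X=0, Y=0, U=1) weight 16/945
  (W=0, Z=1, X=0, Y=1, U=1) weight 8/945
  (W=1, Z=0, X=0, Y=0, U=0) weight 1/270
  (W=1, Z=0, X=0, Y=0, U=2) weight 1/270
  … 62 more
Group by U:
  weight(U=0) = 1/15
  weight(U=1) = 4/15
  weight(U=2) = 1/15
Total weight = 1/15 + 4/15 + 1/15 = 2/5
P(U=0 | obs) = 1/15 / 2/5 = 1/6
P(U=1 | obs) = 4/15 / 2/5 = 2/3
P(U=2 | obs) = 1/15 / 2/5 = 1/6

P(U = 2 | obs) = 1/6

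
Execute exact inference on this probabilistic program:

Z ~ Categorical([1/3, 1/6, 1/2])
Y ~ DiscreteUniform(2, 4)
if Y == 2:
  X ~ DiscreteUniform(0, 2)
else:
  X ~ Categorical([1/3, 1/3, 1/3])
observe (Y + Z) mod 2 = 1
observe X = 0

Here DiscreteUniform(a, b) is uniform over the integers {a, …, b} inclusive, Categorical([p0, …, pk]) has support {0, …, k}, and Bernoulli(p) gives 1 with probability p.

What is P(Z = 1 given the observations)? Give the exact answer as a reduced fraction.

P(Z = 1 | obs) = 2/7

Enumerate traces; 4 have nonzero weight after conditioning:
  (Z=0, Y=3, X=0) weight 1/27
  (Z=1, Y=2, X=0) weight 1/54
  (Z=1, Y=4, X=0) weight 1/54
  (Z=2, Y=3, X=0) weight 1/18
Group by Z:
  weight(Z=0) = 1/27
  weight(Z=1) = 1/27
  weight(Z=2) = 1/18
Total weight = 1/27 + 1/27 + 1/18 = 7/54
P(Z=0 | obs) = 1/27 / 7/54 = 2/7
P(Z=1 | obs) = 1/27 / 7/54 = 2/7
P(Z=2 | obs) = 1/18 / 7/54 = 3/7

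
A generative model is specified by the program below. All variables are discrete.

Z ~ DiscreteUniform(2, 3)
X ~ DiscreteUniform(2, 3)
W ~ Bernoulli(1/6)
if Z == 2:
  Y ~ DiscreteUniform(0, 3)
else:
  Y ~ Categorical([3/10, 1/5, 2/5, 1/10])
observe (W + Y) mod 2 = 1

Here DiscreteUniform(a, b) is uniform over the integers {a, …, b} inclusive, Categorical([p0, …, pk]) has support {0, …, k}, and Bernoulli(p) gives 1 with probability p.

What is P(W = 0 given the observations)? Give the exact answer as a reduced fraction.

Enumerate traces; 16 have nonzero weight after conditioning:
  (Z=2, X=2, W=0, Y=1) weight 5/96
  (Z=2, X=2, W=0, Y=3) weight 5/96
  (Z=2, X=2, W=1, Y=0) weight 1/96
  (Z=2, X=2, W=1, Y=2) weight 1/96
  (Z=2, X=3, W=0, Y=1) weight 5/96
  (Z=2, X=3, W=0, Y=3) weight 5/96
  (Z=2, X=3, W=1, Y=0) weight 1/96
  (Z=2, X=3, W=1, Y=2) weight 1/96
  … 8 more
Group by W:
  weight(W=0) = 1/3
  weight(W=1) = 1/10
Total weight = 1/3 + 1/10 = 13/30
P(W=0 | obs) = 1/3 / 13/30 = 10/13
P(W=1 | obs) = 1/10 / 13/30 = 3/13

P(W = 0 | obs) = 10/13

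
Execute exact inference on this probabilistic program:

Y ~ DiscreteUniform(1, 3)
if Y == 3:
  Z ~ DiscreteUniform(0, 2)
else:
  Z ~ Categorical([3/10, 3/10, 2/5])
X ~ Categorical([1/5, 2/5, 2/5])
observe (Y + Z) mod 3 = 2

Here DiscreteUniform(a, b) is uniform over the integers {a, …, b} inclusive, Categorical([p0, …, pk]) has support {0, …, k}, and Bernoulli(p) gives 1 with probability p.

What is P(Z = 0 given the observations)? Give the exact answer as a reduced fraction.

P(Z = 0 | obs) = 9/28

Enumerate traces; 9 have nonzero weight after conditioning:
  (Y=1, Z=1, X=0) weight 1/50
  (Y=1, Z=1, X=1) weight 1/25
  (Y=1, Z=1, X=2) weight 1/25
  (Y=2, Z=0, X=0) weight 1/50
  (Y=2, Z=0, X=1) weight 1/25
  (Y=2, Z=0, X=2) weight 1/25
  (Y=3, Z=2, X=0) weight 1/45
  (Y=3, Z=2, X=1) weight 2/45
  … 1 more
Group by Z:
  weight(Z=0) = 1/10
  weight(Z=1) = 1/10
  weight(Z=2) = 1/9
Total weight = 1/10 + 1/10 + 1/9 = 14/45
P(Z=0 | obs) = 1/10 / 14/45 = 9/28
P(Z=1 | obs) = 1/10 / 14/45 = 9/28
P(Z=2 | obs) = 1/9 / 14/45 = 5/14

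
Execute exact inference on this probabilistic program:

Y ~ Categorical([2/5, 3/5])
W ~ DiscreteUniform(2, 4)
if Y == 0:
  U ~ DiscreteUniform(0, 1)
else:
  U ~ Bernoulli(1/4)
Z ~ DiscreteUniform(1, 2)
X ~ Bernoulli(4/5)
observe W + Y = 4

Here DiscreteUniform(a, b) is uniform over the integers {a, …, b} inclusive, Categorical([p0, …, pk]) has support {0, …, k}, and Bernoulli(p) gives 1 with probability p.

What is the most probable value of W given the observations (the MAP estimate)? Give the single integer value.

argmax_v P(W = v | obs) = 3

Enumerate traces; 16 have nonzero weight after conditioning:
  (Y=0, W=4, U=0, Z=1, X=0) weight 1/150
  (Y=0, W=4, U=0, Z=1, X=1) weight 2/75
  (Y=0, W=4, U=0, Z=2, X=0) weight 1/150
  (Y=0, W=4, U=0, Z=2, X=1) weight 2/75
  (Y=0, W=4, U=1, Z=1, X=0) weight 1/150
  (Y=0, W=4, U=1, Z=1, X=1) weight 2/75
  (Y=0, W=4, U=1, Z=2, X=0) weight 1/150
  (Y=0, W=4, U=1, Z=2, X=1) weight 2/75
  (Y=1, W=3, U=0, Z=1, X=0) weight 3/200
  … 7 more
Group by W:
  weight(W=3) = 1/5
  weight(W=4) = 2/15
Total weight = 1/5 + 2/15 = 1/3
P(W=3 | obs) = 1/5 / 1/3 = 3/5
P(W=4 | obs) = 2/15 / 1/3 = 2/5
argmax = 3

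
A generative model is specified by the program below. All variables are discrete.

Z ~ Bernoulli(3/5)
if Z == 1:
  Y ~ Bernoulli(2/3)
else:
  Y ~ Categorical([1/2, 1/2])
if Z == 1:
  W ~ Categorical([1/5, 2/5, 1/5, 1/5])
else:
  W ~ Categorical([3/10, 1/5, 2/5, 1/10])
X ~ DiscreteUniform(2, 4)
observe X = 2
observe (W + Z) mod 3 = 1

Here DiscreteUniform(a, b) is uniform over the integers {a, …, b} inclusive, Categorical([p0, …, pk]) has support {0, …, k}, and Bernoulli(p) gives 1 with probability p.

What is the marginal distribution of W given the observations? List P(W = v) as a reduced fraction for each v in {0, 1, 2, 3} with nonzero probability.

Enumerate traces; 6 have nonzero weight after conditioning:
  (Z=0, Y=0, W=1, X=2) weight 1/75
  (Z=0, Y=1, W=1, X=2) weight 1/75
  (Z=1, Y=0, W=0, X=2) weight 1/75
  (Z=1, Y=0, W=3, X=2) weight 1/75
  (Z=1, Y=1, W=0, X=2) weight 2/75
  (Z=1, Y=1, W=3, X=2) weight 2/75
Group by W:
  weight(W=0) = 1/25
  weight(W=1) = 2/75
  weight(W=3) = 1/25
Total weight = 1/25 + 2/75 + 1/25 = 8/75
P(W=0 | obs) = 1/25 / 8/75 = 3/8
P(W=1 | obs) = 2/75 / 8/75 = 1/4
P(W=3 | obs) = 1/25 / 8/75 = 3/8

P(W=0) = 3/8, P(W=1) = 1/4, P(W=3) = 3/8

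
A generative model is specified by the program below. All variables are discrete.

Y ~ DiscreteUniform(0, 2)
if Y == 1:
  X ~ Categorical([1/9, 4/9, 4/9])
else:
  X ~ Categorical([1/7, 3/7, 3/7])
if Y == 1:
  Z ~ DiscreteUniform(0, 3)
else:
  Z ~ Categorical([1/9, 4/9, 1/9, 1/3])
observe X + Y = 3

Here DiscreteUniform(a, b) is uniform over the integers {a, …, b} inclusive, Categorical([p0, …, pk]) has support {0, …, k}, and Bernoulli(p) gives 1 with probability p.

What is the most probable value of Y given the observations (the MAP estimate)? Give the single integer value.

Enumerate traces; 8 have nonzero weight after conditioning:
  (Y=1, X=2, Z=0) weight 1/27
  (Y=1, X=2, Z=1) weight 1/27
  (Y=1, X=2, Z=2) weight 1/27
  (Y=1, X=2, Z=3) weight 1/27
  (Y=2, X=1, Z=0) weight 1/63
  (Y=2, X=1, Z=1) weight 4/63
  (Y=2, X=1, Z=2) weight 1/63
  (Y=2, X=1, Z=3) weight 1/21
Group by Y:
  weight(Y=1) = 4/27
  weight(Y=2) = 1/7
Total weight = 4/27 + 1/7 = 55/189
P(Y=1 | obs) = 4/27 / 55/189 = 28/55
P(Y=2 | obs) = 1/7 / 55/189 = 27/55
argmax = 1

argmax_v P(Y = v | obs) = 1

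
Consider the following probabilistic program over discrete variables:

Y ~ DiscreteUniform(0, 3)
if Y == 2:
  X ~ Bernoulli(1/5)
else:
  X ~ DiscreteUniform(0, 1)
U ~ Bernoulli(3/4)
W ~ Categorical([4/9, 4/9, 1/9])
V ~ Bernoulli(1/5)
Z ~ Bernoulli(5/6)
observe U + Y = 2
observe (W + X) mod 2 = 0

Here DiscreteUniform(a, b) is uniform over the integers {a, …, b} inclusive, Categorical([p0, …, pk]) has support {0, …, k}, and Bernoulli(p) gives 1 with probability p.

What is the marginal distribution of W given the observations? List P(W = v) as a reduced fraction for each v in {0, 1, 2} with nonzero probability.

Enumerate traces; 24 have nonzero weight after conditioning:
  (Y=1, X=0, U=1, W=0, V=0, Z=0) weight 1/180
  (Y=1, X=0, U=1, W=0, V=0, Z=1) weight 1/36
  (Y=1, X=0, U=1, W=0, V=1, Z=0) weight 1/720
  (Y=1, X=0, U=1, W=0, V=1, Z=1) weight 1/144
  (Y=1, X=0, U=1, W=2, V=0, Z=0) weight 1/720
  (Y=1, X=0, U=1, W=2, V=0, Z=1) weight 1/144
  (Y=1, X=0, U=1, W=2, V=1, Z=0) weight 1/2880
  (Y=1, X=0, U=1, W=2, V=1, Z=1) weight 1/576
  (Y=1, X=1, U=1, W=1, V=0, Z=0) weight 1/180
  … 15 more
Group by W:
  weight(W=0) = 23/360
  weight(W=1) = 17/360
  weight(W=2) = 23/1440
Total weight = 23/360 + 17/360 + 23/1440 = 61/480
P(W=0 | obs) = 23/360 / 61/480 = 92/183
P(W=1 | obs) = 17/360 / 61/480 = 68/183
P(W=2 | obs) = 23/1440 / 61/480 = 23/183

P(W=0) = 92/183, P(W=1) = 68/183, P(W=2) = 23/183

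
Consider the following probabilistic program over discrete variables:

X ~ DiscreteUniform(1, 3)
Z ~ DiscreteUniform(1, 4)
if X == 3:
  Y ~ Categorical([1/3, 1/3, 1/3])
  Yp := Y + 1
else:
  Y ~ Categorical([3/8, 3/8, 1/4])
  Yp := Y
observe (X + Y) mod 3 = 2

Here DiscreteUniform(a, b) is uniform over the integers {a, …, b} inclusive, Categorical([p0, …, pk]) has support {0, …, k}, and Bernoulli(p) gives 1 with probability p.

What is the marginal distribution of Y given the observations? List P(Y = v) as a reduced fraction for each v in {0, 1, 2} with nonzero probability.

P(Y=0) = 9/26, P(Y=1) = 9/26, P(Y=2) = 4/13

Enumerate traces; 12 have nonzero weight after conditioning:
  (X=1, Z=1, Y=1) weight 1/32
  (X=1, Z=2, Y=1) weight 1/32
  (X=1, Z=3, Y=1) weight 1/32
  (X=1, Z=4, Y=1) weight 1/32
  (X=2, Z=1, Y=0) weight 1/32
  (X=2, Z=2, Y=0) weight 1/32
  (X=2, Z=3, Y=0) weight 1/32
  (X=2, Z=4, Y=0) weight 1/32
  (X=3, Z=1, Y=2) weight 1/36
  … 3 more
Group by Y:
  weight(Y=0) = 1/8
  weight(Y=1) = 1/8
  weight(Y=2) = 1/9
Total weight = 1/8 + 1/8 + 1/9 = 13/36
P(Y=0 | obs) = 1/8 / 13/36 = 9/26
P(Y=1 | obs) = 1/8 / 13/36 = 9/26
P(Y=2 | obs) = 1/9 / 13/36 = 4/13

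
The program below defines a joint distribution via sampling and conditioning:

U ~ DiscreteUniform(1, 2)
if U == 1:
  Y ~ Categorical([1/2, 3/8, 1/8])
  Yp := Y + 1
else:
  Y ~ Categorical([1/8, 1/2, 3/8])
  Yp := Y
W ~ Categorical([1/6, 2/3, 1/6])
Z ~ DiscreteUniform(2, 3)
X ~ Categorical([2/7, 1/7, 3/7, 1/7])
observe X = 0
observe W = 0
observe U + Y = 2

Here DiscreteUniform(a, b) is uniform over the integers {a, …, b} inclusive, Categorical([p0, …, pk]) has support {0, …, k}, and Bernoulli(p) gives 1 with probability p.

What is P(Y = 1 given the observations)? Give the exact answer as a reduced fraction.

Enumerate traces; 4 have nonzero weight after conditioning:
  (U=1, Y=1, W=0, Z=2, X=0) weight 1/224
  (U=1, Y=1, W=0, Z=3, X=0) weight 1/224
  (U=2, Y=0, W=0, Z=2, X=0) weight 1/672
  (U=2, Y=0, W=0, Z=3, X=0) weight 1/672
Group by Y:
  weight(Y=0) = 1/336
  weight(Y=1) = 1/112
Total weight = 1/336 + 1/112 = 1/84
P(Y=0 | obs) = 1/336 / 1/84 = 1/4
P(Y=1 | obs) = 1/112 / 1/84 = 3/4

P(Y = 1 | obs) = 3/4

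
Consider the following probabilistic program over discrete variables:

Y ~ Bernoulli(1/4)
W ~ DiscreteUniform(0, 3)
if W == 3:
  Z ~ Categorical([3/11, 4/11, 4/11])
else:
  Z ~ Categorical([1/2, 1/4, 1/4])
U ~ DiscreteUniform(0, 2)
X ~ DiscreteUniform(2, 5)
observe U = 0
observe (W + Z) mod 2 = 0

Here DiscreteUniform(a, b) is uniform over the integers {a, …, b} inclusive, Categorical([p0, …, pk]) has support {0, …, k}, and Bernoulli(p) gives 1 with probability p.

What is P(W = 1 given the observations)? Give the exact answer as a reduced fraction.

Enumerate traces; 48 have nonzero weight after conditioning:
  (Y=0, W=0, Z=0, U=0, X=2) weight 1/128
  (Y=0, W=0, Z=0, U=0, X=3) weight 1/128
  (Y=0, W=0, Z=0, U=0, X=4) weight 1/128
  (Y=0, W=0, Z=0, U=0, X=5) weight 1/128
  (Y=0, W=0, Z=2, U=0, X=2) weight 1/256
  (Y=0, W=0, Z=2, U=0, X=3) weight 1/256
  (Y=0, W=0, Z=2, U=0, X=4) weight 1/256
  (Y=0, W=0, Z=2, U=0, X=5) weight 1/256
  (Y=0, W=1, Z=1, U=0, X=2) weight 1/256
  (Y=0, W=2, Z=0, U=0, X=2) weight 1/128
  … 38 more
Group by W:
  weight(W=0) = 1/16
  weight(W=1) = 1/48
  weight(W=2) = 1/16
  weight(W=3) = 1/33
Total weight = 1/16 + 1/48 + 1/16 + 1/33 = 31/176
P(W=0 | obs) = 1/16 / 31/176 = 11/31
P(W=1 | obs) = 1/48 / 31/176 = 11/93
P(W=2 | obs) = 1/16 / 31/176 = 11/31
P(W=3 | obs) = 1/33 / 31/176 = 16/93

P(W = 1 | obs) = 11/93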